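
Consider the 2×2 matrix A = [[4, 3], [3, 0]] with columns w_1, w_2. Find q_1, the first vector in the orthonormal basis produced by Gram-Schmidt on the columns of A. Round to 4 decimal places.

w_1 = (4, 3); ‖w_1‖ = 5.0000, so q_1 = (0.8000, 0.6000).

q_1 = (0.8000, 0.6000)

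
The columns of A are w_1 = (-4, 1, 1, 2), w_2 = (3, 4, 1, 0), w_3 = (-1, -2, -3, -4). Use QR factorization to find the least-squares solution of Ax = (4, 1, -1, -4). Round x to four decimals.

x = (-0.6207, 0.7251, 0.5855)

w_1 = (-4, 1, 1, 2); ‖w_1‖ = 4.6904, so e_1 = (-0.8528, 0.2132, 0.2132, 0.4264).
e_1·w_2 = (-0.8528)·3 + 0.2132·4 + 0.2132·1 + 0.4264·0 = -1.4924.
u_2 = w_2 + 1.4924·e_1 = (1.7273, 4.3182, 1.3182, 0.6364).
‖u_2‖ = 4.8757, so e_2 = (0.3543, 0.8856, 0.2704, 0.1305).
e_1·w_3 = (-0.8528)·(-1) + 0.2132·(-2) + 0.2132·(-3) + 0.4264·(-4) = -1.9188; e_2·w_3 = 0.3543·(-1) + 0.8856·(-2) + 0.2704·(-3) + 0.1305·(-4) = -3.4587.
u_3 = w_3 + 1.9188·e_1 + 3.4587·e_2 = (-1.4111, 1.4723, -1.6558, -2.7304).
‖u_3‖ = 3.7889, so e_3 = (-0.3724, 0.3886, -0.4370, -0.7206).
Qᵀb = (-5.1168, 1.5103, 2.2184).
Back-substitute: x_3 = 2.2184/3.7889 = 0.5855.
x_2 = (1.5103 + 3.4587·0.5855)/4.8757 = 0.7251.
x_1 = (-5.1168 + 1.4924·0.7251 + 1.9188·0.5855)/4.6904 = -0.6207.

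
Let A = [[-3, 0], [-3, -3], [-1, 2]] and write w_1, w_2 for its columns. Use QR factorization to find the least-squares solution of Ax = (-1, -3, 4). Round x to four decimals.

w_1 = (-3, -3, -1); ‖w_1‖ = 4.3589, so q_1 = (-0.6882, -0.6882, -0.2294).
q_1·w_2 = (-0.6882)·0 + (-0.6882)·(-3) + (-0.2294)·2 = 1.6059.
u_2 = w_2 − 1.6059·q_1 = (1.1053, -1.8947, 2.3684).
‖u_2‖ = 3.2282, so q_2 = (0.3424, -0.5869, 0.7337).
Qᵀb = (1.8353, 4.3531).
Back-substitute: x_2 = 4.3531/3.2282 = 1.3485.
x_1 = (1.8353 − 1.6059·1.3485)/4.3589 = -0.0758.

x = (-0.0758, 1.3485)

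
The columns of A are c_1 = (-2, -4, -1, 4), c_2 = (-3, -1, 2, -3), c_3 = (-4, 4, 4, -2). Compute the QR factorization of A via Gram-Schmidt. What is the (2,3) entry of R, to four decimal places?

r_{23} = 4.1759

q_1 = c_1/‖c_1‖ = (-2, -4, -1, 4)/6.0828 = (-0.3288, -0.6576, -0.1644, 0.6576).
r_{12} = q_1·c_2 = -0.6576.
u_2 = c_2 + 0.6576·q_1 = (-3.2162, -1.4324, 1.8919, -2.5676).
‖u_2‖ = 4.7505, so q_2 = (-0.6770, -0.3015, 0.3982, -0.5405).
r_{23} = q_2·c_3 = 4.1759.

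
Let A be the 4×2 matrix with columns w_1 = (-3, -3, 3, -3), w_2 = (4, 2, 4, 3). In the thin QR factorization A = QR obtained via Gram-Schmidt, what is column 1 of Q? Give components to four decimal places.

e_1 = w_1/‖w_1‖ = (-3, -3, 3, -3)/6.0000 = (-0.5000, -0.5000, 0.5000, -0.5000).

e_1 = (-0.5000, -0.5000, 0.5000, -0.5000)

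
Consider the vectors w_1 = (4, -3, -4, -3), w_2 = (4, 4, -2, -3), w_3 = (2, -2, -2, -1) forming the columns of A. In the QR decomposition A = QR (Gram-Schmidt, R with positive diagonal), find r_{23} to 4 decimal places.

r_{23} = -0.5819

w_1 = (4, -3, -4, -3); ‖w_1‖ = 7.0711, so q_1 = (0.5657, -0.4243, -0.5657, -0.4243).
q_1·w_2 = 0.5657·4 + (-0.4243)·4 + (-0.5657)·(-2) + (-0.4243)·(-3) = 2.9698.
u_2 = w_2 − 2.9698·q_1 = (2.3200, 5.2600, -0.3200, -1.7400).
‖u_2‖ = 6.0150, so q_2 = (0.3857, 0.8745, -0.0532, -0.2893).
r_{23} = q_2·w_3 = -0.5819.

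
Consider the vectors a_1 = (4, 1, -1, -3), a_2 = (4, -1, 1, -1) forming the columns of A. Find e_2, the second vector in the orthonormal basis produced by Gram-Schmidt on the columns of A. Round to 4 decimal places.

e_2 = (0.5143, -0.5658, 0.5658, 0.3086)

a_1 = (4, 1, -1, -3); ‖a_1‖ = 5.1962, so e_1 = (0.7698, 0.1925, -0.1925, -0.5774).
e_1·a_2 = 0.7698·4 + 0.1925·(-1) + (-0.1925)·1 + (-0.5774)·(-1) = 3.2717.
u_2 = a_2 − 3.2717·e_1 = (1.4815, -1.6296, 1.6296, 0.8889).
‖u_2‖ = 2.8803, so e_2 = (0.5143, -0.5658, 0.5658, 0.3086).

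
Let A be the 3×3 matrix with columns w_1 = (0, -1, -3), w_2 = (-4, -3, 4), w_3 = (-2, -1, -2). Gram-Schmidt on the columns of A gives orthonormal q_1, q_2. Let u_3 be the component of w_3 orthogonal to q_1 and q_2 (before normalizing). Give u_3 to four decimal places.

u_3 = (-0.8693, 0.8024, -0.2675)

w_1 = (0, -1, -3); ‖w_1‖ = 3.1623, so q_1 = (0.0000, -0.3162, -0.9487).
q_1·w_2 = 0.0000·(-4) + (-0.3162)·(-3) + (-0.9487)·4 = -2.8460.
u_2 = w_2 + 2.8460·q_1 = (-4.0000, -3.9000, 1.3000).
‖u_2‖ = 5.7359, so q_2 = (-0.6974, -0.6799, 0.2266).
q_1·w_3 = 0.0000·(-2) + (-0.3162)·(-1) + (-0.9487)·(-2) = 2.2136; q_2·w_3 = (-0.6974)·(-2) + (-0.6799)·(-1) + 0.2266·(-2) = 1.6214.
u_3 = w_3 − 2.2136·q_1 − 1.6214·q_2 = (-0.8693, 0.8024, -0.2675).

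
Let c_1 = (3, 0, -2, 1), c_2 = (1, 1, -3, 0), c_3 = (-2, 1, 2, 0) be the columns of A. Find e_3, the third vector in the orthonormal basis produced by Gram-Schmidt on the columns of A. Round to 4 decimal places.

e_3 = (0.0307, 0.8283, 0.2863, 0.4806)

c_1 = (3, 0, -2, 1); ‖c_1‖ = 3.7417, so e_1 = (0.8018, 0.0000, -0.5345, 0.2673).
e_1·c_2 = 0.8018·1 + 0.0000·1 + (-0.5345)·(-3) + 0.2673·0 = 2.4054.
u_2 = c_2 − 2.4054·e_1 = (-0.9286, 1.0000, -1.7143, -0.6429).
‖u_2‖ = 2.2835, so e_2 = (-0.4066, 0.4379, -0.7507, -0.2815).
e_1·c_3 = 0.8018·(-2) + 0.0000·1 + (-0.5345)·2 + 0.2673·0 = -2.6726; e_2·c_3 = (-0.4066)·(-2) + 0.4379·1 + (-0.7507)·2 + (-0.2815)·0 = -0.2502.
u_3 = c_3 + 2.6726·e_1 + 0.2502·e_2 = (0.0411, 1.1096, 0.3836, 0.6438).
‖u_3‖ = 1.3396, so e_3 = (0.0307, 0.8283, 0.2863, 0.4806).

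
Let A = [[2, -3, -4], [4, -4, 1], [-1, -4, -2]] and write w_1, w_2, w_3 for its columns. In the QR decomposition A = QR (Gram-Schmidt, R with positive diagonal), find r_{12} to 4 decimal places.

r_{12} = -3.9279

e_1 = w_1/‖w_1‖ = (2, 4, -1)/4.5826 = (0.4364, 0.8729, -0.2182).
r_{12} = e_1·w_2 = -3.9279.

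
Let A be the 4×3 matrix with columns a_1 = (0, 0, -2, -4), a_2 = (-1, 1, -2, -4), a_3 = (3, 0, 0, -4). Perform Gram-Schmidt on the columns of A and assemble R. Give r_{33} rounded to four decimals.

e_1 = a_1/‖a_1‖ = (0, 0, -2, -4)/4.4721 = (0.0000, 0.0000, -0.4472, -0.8944).
r_{12} = e_1·a_2 = 4.4721.
u_2 = a_2 − 4.4721·e_1 = (-1.0000, 1.0000, 0.0000, 0.0000).
‖u_2‖ = 1.4142, so e_2 = (-0.7071, 0.7071, 0.0000, 0.0000).
r_{13} = e_1·a_3 = 3.5777; r_{23} = e_2·a_3 = -2.1213.
u_3 = a_3 − 3.5777·e_1 + 2.1213·e_2 = (1.5000, 1.5000, 1.6000, -0.8000).
r_{33} = ‖u_3‖ = 2.7749.

r_{33} = 2.7749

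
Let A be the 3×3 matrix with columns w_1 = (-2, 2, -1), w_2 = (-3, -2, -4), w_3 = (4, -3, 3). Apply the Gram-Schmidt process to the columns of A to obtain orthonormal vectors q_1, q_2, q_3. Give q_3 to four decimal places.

q_1 = w_1/‖w_1‖ = (-2, 2, -1)/3.0000 = (-0.6667, 0.6667, -0.3333).
r_{12} = q_1·w_2 = 2.0000.
u_2 = w_2 − 2.0000·q_1 = (-1.6667, -3.3333, -3.3333).
‖u_2‖ = 5.0000, so q_2 = (-0.3333, -0.6667, -0.6667).
r_{13} = q_1·w_3 = -5.6667; r_{23} = q_2·w_3 = -1.3333.
u_3 = w_3 + 5.6667·q_1 + 1.3333·q_2 = (-0.2222, -0.1111, 0.2222).
‖u_3‖ = 0.3333, so q_3 = (-0.6667, -0.3333, 0.6667).

q_3 = (-0.6667, -0.3333, 0.6667)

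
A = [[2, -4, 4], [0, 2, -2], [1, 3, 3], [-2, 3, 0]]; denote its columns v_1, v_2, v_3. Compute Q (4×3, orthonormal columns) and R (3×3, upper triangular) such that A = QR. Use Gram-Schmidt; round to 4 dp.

Q = [[0.6667, -0.3139, 0.4371], [0.0000, 0.4036, -0.5620], [0.3333, 0.8521, 0.3469], [-0.6667, 0.1121, 0.6106]], R = [[3.0000, -3.6667, 3.6667], [0.0000, 4.9554, 0.4933], [0.0000, 0.0000, 3.9131]]

v_1 = (2, 0, 1, -2); ‖v_1‖ = 3.0000, so e_1 = (0.6667, 0.0000, 0.3333, -0.6667).
e_1·v_2 = 0.6667·(-4) + 0.0000·2 + 0.3333·3 + (-0.6667)·3 = -3.6667.
u_2 = v_2 + 3.6667·e_1 = (-1.5556, 2.0000, 4.2222, 0.5556).
‖u_2‖ = 4.9554, so e_2 = (-0.3139, 0.4036, 0.8521, 0.1121).
e_1·v_3 = 0.6667·4 + 0.0000·(-2) + 0.3333·3 + (-0.6667)·0 = 3.6667; e_2·v_3 = (-0.3139)·4 + 0.4036·(-2) + 0.8521·3 + 0.1121·0 = 0.4933.
u_3 = v_3 − 3.6667·e_1 − 0.4933·e_2 = (1.7104, -2.1991, 1.3575, 2.3891).
‖u_3‖ = 3.9131, so e_3 = (0.4371, -0.5620, 0.3469, 0.6106).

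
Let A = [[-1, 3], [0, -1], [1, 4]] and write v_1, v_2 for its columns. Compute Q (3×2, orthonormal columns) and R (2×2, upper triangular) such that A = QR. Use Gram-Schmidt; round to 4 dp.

v_1 = (-1, 0, 1); ‖v_1‖ = 1.4142, so e_1 = (-0.7071, 0.0000, 0.7071).
e_1·v_2 = (-0.7071)·3 + 0.0000·(-1) + 0.7071·4 = 0.7071.
u_2 = v_2 − 0.7071·e_1 = (3.5000, -1.0000, 3.5000).
‖u_2‖ = 5.0498, so e_2 = (0.6931, -0.1980, 0.6931).

Q = [[-0.7071, 0.6931], [0.0000, -0.1980], [0.7071, 0.6931]], R = [[1.4142, 0.7071], [0.0000, 5.0498]]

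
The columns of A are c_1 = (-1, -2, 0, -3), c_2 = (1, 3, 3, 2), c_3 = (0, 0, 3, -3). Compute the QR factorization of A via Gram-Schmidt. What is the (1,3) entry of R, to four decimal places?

r_{13} = 2.4054

c_1 = (-1, -2, 0, -3); ‖c_1‖ = 3.7417, so q_1 = (-0.2673, -0.5345, 0.0000, -0.8018).
r_{13} = q_1·c_3 = 2.4054.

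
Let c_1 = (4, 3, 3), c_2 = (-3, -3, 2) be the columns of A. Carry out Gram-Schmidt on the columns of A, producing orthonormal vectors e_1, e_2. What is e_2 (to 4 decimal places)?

e_1 = c_1/‖c_1‖ = (4, 3, 3)/5.8310 = (0.6860, 0.5145, 0.5145).
r_{12} = e_1·c_2 = -2.5725.
u_2 = c_2 + 2.5725·e_1 = (-1.2353, -1.6765, 3.3235).
‖u_2‖ = 3.9220, so e_2 = (-0.3150, -0.4274, 0.8474).

e_2 = (-0.3150, -0.4274, 0.8474)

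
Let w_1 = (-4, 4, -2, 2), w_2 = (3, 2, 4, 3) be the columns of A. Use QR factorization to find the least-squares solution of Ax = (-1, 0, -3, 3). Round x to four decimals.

e_1 = w_1/‖w_1‖ = (-4, 4, -2, 2)/6.3246 = (-0.6325, 0.6325, -0.3162, 0.3162).
r_{12} = e_1·w_2 = -0.9487.
u_2 = w_2 + 0.9487·e_1 = (2.4000, 2.6000, 3.7000, 3.3000).
‖u_2‖ = 6.0910, so e_2 = (0.3940, 0.4269, 0.6075, 0.5418).
Qᵀb = (2.5298, -0.5910).
Back-substitute: x_2 = -0.5910/6.0910 = -0.0970.
x_1 = (2.5298 + 0.9487·(-0.0970))/6.3246 = 0.3854.

x = (0.3854, -0.0970)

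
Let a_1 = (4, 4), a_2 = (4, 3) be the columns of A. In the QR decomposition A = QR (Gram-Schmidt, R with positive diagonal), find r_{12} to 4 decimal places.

r_{12} = 4.9497

a_1 = (4, 4); ‖a_1‖ = 5.6569, so q_1 = (0.7071, 0.7071).
r_{12} = q_1·a_2 = 4.9497.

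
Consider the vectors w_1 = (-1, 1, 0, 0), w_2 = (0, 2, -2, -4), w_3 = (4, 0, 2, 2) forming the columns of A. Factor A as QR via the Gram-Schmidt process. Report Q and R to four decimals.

w_1 = (-1, 1, 0, 0); ‖w_1‖ = 1.4142, so q_1 = (-0.7071, 0.7071, 0.0000, 0.0000).
q_1·w_2 = (-0.7071)·0 + 0.7071·2 + 0.0000·(-2) + 0.0000·(-4) = 1.4142.
u_2 = w_2 − 1.4142·q_1 = (1.0000, 1.0000, -2.0000, -4.0000).
‖u_2‖ = 4.6904, so q_2 = (0.2132, 0.2132, -0.4264, -0.8528).
q_1·w_3 = (-0.7071)·4 + 0.7071·0 + 0.0000·2 + 0.0000·2 = -2.8284; q_2·w_3 = 0.2132·4 + 0.2132·0 + (-0.4264)·2 + (-0.8528)·2 = -1.7056.
u_3 = w_3 + 2.8284·q_1 + 1.7056·q_2 = (2.3636, 2.3636, 1.2727, 0.5455).
‖u_3‖ = 3.6181, so q_3 = (0.6533, 0.6533, 0.3518, 0.1508).

Q = [[-0.7071, 0.2132, 0.6533], [0.7071, 0.2132, 0.6533], [0.0000, -0.4264, 0.3518], [0.0000, -0.8528, 0.1508]], R = [[1.4142, 1.4142, -2.8284], [0.0000, 4.6904, -1.7056], [0.0000, 0.0000, 3.6181]]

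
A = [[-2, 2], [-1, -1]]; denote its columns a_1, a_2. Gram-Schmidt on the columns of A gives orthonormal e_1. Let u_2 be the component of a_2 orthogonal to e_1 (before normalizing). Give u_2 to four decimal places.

e_1 = a_1/‖a_1‖ = (-2, -1)/2.2361 = (-0.8944, -0.4472).
r_{12} = e_1·a_2 = -1.3416.
u_2 = a_2 + 1.3416·e_1 = (0.8000, -1.6000).

u_2 = (0.8000, -1.6000)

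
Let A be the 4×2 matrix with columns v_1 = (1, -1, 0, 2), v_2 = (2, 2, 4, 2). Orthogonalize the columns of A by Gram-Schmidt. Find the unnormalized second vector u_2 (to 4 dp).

v_1 = (1, -1, 0, 2); ‖v_1‖ = 2.4495, so q_1 = (0.4082, -0.4082, 0.0000, 0.8165).
q_1·v_2 = 0.4082·2 + (-0.4082)·2 + 0.0000·4 + 0.8165·2 = 1.6330.
u_2 = v_2 − 1.6330·q_1 = (1.3333, 2.6667, 4.0000, 0.6667).

u_2 = (1.3333, 2.6667, 4.0000, 0.6667)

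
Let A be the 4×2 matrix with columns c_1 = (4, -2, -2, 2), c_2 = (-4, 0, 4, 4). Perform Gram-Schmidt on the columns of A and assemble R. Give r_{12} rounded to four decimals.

r_{12} = -3.0237

q_1 = c_1/‖c_1‖ = (4, -2, -2, 2)/5.2915 = (0.7559, -0.3780, -0.3780, 0.3780).
r_{12} = q_1·c_2 = -3.0237.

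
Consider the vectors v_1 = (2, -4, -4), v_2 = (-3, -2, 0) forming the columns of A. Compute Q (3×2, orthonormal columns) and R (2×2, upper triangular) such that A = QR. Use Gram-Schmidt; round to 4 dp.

Q = [[0.3333, -0.8666], [-0.6667, -0.4952], [-0.6667, 0.0619]], R = [[6.0000, 0.3333], [0.0000, 3.5901]]

q_1 = v_1/‖v_1‖ = (2, -4, -4)/6.0000 = (0.3333, -0.6667, -0.6667).
r_{12} = q_1·v_2 = 0.3333.
u_2 = v_2 − 0.3333·q_1 = (-3.1111, -1.7778, 0.2222).
‖u_2‖ = 3.5901, so q_2 = (-0.8666, -0.4952, 0.0619).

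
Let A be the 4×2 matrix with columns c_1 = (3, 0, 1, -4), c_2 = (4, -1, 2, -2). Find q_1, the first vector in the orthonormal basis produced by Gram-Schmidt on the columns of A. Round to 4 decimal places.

q_1 = (0.5883, 0.0000, 0.1961, -0.7845)

c_1 = (3, 0, 1, -4); ‖c_1‖ = 5.0990, so q_1 = (0.5883, 0.0000, 0.1961, -0.7845).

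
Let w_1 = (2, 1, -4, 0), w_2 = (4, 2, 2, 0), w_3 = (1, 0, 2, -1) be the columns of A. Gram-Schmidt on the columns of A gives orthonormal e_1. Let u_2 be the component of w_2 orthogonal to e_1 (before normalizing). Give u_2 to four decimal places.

w_1 = (2, 1, -4, 0); ‖w_1‖ = 4.5826, so e_1 = (0.4364, 0.2182, -0.8729, 0.0000).
e_1·w_2 = 0.4364·4 + 0.2182·2 + (-0.8729)·2 + 0.0000·0 = 0.4364.
u_2 = w_2 − 0.4364·e_1 = (3.8095, 1.9048, 2.3810, 0.0000).

u_2 = (3.8095, 1.9048, 2.3810, 0.0000)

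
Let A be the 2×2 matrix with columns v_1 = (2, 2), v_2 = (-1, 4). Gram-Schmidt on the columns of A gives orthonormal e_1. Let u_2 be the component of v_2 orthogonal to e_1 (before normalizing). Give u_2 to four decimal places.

v_1 = (2, 2); ‖v_1‖ = 2.8284, so e_1 = (0.7071, 0.7071).
e_1·v_2 = 0.7071·(-1) + 0.7071·4 = 2.1213.
u_2 = v_2 − 2.1213·e_1 = (-2.5000, 2.5000).

u_2 = (-2.5000, 2.5000)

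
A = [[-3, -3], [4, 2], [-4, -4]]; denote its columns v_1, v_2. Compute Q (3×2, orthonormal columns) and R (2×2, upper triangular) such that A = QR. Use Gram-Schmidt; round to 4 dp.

Q = [[-0.4685, -0.3748], [0.6247, -0.7809], [-0.6247, -0.4998]], R = [[6.4031, 5.1537], [0.0000, 1.5617]]

q_1 = v_1/‖v_1‖ = (-3, 4, -4)/6.4031 = (-0.4685, 0.6247, -0.6247).
r_{12} = q_1·v_2 = 5.1537.
u_2 = v_2 − 5.1537·q_1 = (-0.5854, -1.2195, -0.7805).
‖u_2‖ = 1.5617, so q_2 = (-0.3748, -0.7809, -0.4998).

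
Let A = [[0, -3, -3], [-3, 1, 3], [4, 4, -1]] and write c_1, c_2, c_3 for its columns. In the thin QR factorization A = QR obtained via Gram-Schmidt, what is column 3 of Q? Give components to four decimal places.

e_1 = c_1/‖c_1‖ = (0, -3, 4)/5.0000 = (0.0000, -0.6000, 0.8000).
r_{12} = e_1·c_2 = 2.6000.
u_2 = c_2 − 2.6000·e_1 = (-3.0000, 2.5600, 1.9200).
‖u_2‖ = 4.3863, so e_2 = (-0.6839, 0.5836, 0.4377).
r_{13} = e_1·c_3 = -2.6000; r_{23} = e_2·c_3 = 3.3650.
u_3 = c_3 + 2.6000·e_1 − 3.3650·e_2 = (-0.6985, -0.5239, -0.3929).
‖u_3‖ = 0.9575, so e_3 = (-0.7295, -0.5472, -0.4104).

e_3 = (-0.7295, -0.5472, -0.4104)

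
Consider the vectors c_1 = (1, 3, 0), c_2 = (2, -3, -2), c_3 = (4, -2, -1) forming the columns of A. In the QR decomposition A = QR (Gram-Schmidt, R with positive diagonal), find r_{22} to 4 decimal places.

c_1 = (1, 3, 0); ‖c_1‖ = 3.1623, so e_1 = (0.3162, 0.9487, 0.0000).
e_1·c_2 = 0.3162·2 + 0.9487·(-3) + 0.0000·(-2) = -2.2136.
u_2 = c_2 + 2.2136·e_1 = (2.7000, -0.9000, -2.0000).
r_{22} = ‖u_2‖ = 3.4785.

r_{22} = 3.4785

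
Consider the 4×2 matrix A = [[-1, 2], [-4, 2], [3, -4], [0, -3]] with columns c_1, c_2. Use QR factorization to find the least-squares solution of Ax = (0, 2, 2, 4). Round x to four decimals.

c_1 = (-1, -4, 3, 0); ‖c_1‖ = 5.0990, so e_1 = (-0.1961, -0.7845, 0.5883, 0.0000).
e_1·c_2 = (-0.1961)·2 + (-0.7845)·2 + 0.5883·(-4) + 0.0000·(-3) = -4.3146.
u_2 = c_2 + 4.3146·e_1 = (1.1538, -1.3846, -1.4615, -3.0000).
‖u_2‖ = 3.7927, so e_2 = (0.3042, -0.3651, -0.3854, -0.7910).
Qᵀb = (-0.3922, -4.6648).
Back-substitute: x_2 = -4.6648/3.7927 = -1.2299.
x_1 = (-0.3922 + 4.3146·(-1.2299))/5.0990 = -1.1176.

x = (-1.1176, -1.2299)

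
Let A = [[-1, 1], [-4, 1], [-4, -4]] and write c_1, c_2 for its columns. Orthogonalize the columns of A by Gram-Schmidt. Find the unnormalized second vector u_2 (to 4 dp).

u_2 = (1.3333, 2.3333, -2.6667)

c_1 = (-1, -4, -4); ‖c_1‖ = 5.7446, so e_1 = (-0.1741, -0.6963, -0.6963).
e_1·c_2 = (-0.1741)·1 + (-0.6963)·1 + (-0.6963)·(-4) = 1.9149.
u_2 = c_2 − 1.9149·e_1 = (1.3333, 2.3333, -2.6667).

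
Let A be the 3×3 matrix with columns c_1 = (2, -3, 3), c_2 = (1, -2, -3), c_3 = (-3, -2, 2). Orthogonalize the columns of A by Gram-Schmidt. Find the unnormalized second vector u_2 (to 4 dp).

u_2 = (1.0909, -2.1364, -2.8636)

c_1 = (2, -3, 3); ‖c_1‖ = 4.6904, so e_1 = (0.4264, -0.6396, 0.6396).
e_1·c_2 = 0.4264·1 + (-0.6396)·(-2) + 0.6396·(-3) = -0.2132.
u_2 = c_2 + 0.2132·e_1 = (1.0909, -2.1364, -2.8636).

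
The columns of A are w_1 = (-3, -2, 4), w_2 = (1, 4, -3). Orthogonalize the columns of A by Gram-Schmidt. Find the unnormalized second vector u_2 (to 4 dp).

q_1 = w_1/‖w_1‖ = (-3, -2, 4)/5.3852 = (-0.5571, -0.3714, 0.7428).
r_{12} = q_1·w_2 = -4.2710.
u_2 = w_2 + 4.2710·q_1 = (-1.3793, 2.4138, 0.1724).

u_2 = (-1.3793, 2.4138, 0.1724)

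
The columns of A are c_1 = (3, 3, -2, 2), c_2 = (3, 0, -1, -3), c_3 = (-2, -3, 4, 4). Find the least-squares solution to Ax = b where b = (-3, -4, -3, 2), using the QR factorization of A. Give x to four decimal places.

c_1 = (3, 3, -2, 2); ‖c_1‖ = 5.0990, so q_1 = (0.5883, 0.5883, -0.3922, 0.3922).
q_1·c_2 = 0.5883·3 + 0.5883·0 + (-0.3922)·(-1) + 0.3922·(-3) = 0.9806.
u_2 = c_2 − 0.9806·q_1 = (2.4231, -0.5769, -0.6154, -3.3846).
‖u_2‖ = 4.2472, so q_2 = (0.5705, -0.1358, -0.1449, -0.7969).
q_1·c_3 = 0.5883·(-2) + 0.5883·(-3) + (-0.3922)·4 + 0.3922·4 = -2.9417; q_2·c_3 = 0.5705·(-2) + (-0.1358)·(-3) + (-0.1449)·4 + (-0.7969)·4 = -4.5007.
u_3 = c_3 + 2.9417·q_1 + 4.5007·q_2 = (2.2985, -1.8806, 2.1940, 1.5672).
‖u_3‖ = 4.0112, so q_3 = (0.5730, -0.4688, 0.5470, 0.3907).
Qᵀb = (-2.1573, -2.3273, -0.7033).
Back-substitute: x_3 = -0.7033/4.0112 = -0.1753.
x_2 = (-2.3273 + 4.5007·(-0.1753))/4.2472 = -0.7338.
x_1 = (-2.1573 − 0.9806·(-0.7338) + 2.9417·(-0.1753))/5.0990 = -0.3831.

x = (-0.3831, -0.7338, -0.1753)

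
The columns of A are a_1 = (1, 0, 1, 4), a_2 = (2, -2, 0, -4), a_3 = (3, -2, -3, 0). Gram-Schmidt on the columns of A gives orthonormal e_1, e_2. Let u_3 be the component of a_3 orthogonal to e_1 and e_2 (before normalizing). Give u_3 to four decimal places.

u_3 = (0.8814, -0.4746, -3.5932, 0.6780)

a_1 = (1, 0, 1, 4); ‖a_1‖ = 4.2426, so e_1 = (0.2357, 0.0000, 0.2357, 0.9428).
e_1·a_2 = 0.2357·2 + 0.0000·(-2) + 0.2357·0 + 0.9428·(-4) = -3.2998.
u_2 = a_2 + 3.2998·e_1 = (2.7778, -2.0000, 0.7778, -0.8889).
‖u_2‖ = 3.6209, so e_2 = (0.7671, -0.5523, 0.2148, -0.2455).
e_1·a_3 = 0.2357·3 + 0.0000·(-2) + 0.2357·(-3) + 0.9428·0 = 0.0000; e_2·a_3 = 0.7671·3 + (-0.5523)·(-2) + 0.2148·(-3) + (-0.2455)·0 = 2.7617.
u_3 = a_3 + 0.0000·e_1 − 2.7617·e_2 = (0.8814, -0.4746, -3.5932, 0.6780).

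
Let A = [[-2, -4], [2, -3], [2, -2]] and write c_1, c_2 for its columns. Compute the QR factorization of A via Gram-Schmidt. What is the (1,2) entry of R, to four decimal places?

c_1 = (-2, 2, 2); ‖c_1‖ = 3.4641, so e_1 = (-0.5774, 0.5774, 0.5774).
r_{12} = e_1·c_2 = -0.5774.

r_{12} = -0.5774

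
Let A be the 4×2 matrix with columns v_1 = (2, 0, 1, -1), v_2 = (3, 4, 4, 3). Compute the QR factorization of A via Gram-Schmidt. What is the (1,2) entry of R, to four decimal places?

r_{12} = 2.8577

v_1 = (2, 0, 1, -1); ‖v_1‖ = 2.4495, so q_1 = (0.8165, 0.0000, 0.4082, -0.4082).
r_{12} = q_1·v_2 = 2.8577.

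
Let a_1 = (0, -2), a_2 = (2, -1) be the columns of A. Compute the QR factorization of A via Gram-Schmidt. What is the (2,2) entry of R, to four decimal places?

a_1 = (0, -2); ‖a_1‖ = 2.0000, so e_1 = (0.0000, -1.0000).
e_1·a_2 = 0.0000·2 + (-1.0000)·(-1) = 1.0000.
u_2 = a_2 − 1.0000·e_1 = (2.0000, 0.0000).
r_{22} = ‖u_2‖ = 2.0000.

r_{22} = 2.0000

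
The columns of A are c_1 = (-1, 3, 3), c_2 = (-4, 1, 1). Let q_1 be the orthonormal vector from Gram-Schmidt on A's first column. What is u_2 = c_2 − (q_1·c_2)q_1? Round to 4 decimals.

u_2 = (-3.4737, -0.5789, -0.5789)

c_1 = (-1, 3, 3); ‖c_1‖ = 4.3589, so q_1 = (-0.2294, 0.6882, 0.6882).
q_1·c_2 = (-0.2294)·(-4) + 0.6882·1 + 0.6882·1 = 2.2942.
u_2 = c_2 − 2.2942·q_1 = (-3.4737, -0.5789, -0.5789).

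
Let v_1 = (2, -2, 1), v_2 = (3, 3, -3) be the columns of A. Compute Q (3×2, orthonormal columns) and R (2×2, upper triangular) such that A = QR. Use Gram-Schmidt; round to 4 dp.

v_1 = (2, -2, 1); ‖v_1‖ = 3.0000, so q_1 = (0.6667, -0.6667, 0.3333).
q_1·v_2 = 0.6667·3 + (-0.6667)·3 + 0.3333·(-3) = -1.0000.
u_2 = v_2 + 1.0000·q_1 = (3.6667, 2.3333, -2.6667).
‖u_2‖ = 5.0990, so q_2 = (0.7191, 0.4576, -0.5230).

Q = [[0.6667, 0.7191], [-0.6667, 0.4576], [0.3333, -0.5230]], R = [[3.0000, -1.0000], [0.0000, 5.0990]]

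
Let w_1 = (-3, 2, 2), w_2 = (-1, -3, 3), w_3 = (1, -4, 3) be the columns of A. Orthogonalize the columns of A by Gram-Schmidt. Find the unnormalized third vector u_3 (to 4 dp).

e_1 = w_1/‖w_1‖ = (-3, 2, 2)/4.1231 = (-0.7276, 0.4851, 0.4851).
r_{12} = e_1·w_2 = 0.7276.
u_2 = w_2 − 0.7276·e_1 = (-0.4706, -3.3529, 2.6471).
‖u_2‖ = 4.2977, so e_2 = (-0.1095, -0.7802, 0.6159).
r_{13} = e_1·w_3 = -1.2127; r_{23} = e_2·w_3 = 4.8589.
u_3 = w_3 + 1.2127·e_1 − 4.8589·e_2 = (0.6497, 0.3790, 0.5955).

u_3 = (0.6497, 0.3790, 0.5955)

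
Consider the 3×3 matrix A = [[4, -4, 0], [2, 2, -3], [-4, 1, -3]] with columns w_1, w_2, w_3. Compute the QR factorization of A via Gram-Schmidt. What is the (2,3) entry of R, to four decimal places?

r_{23} = -1.6994

w_1 = (4, 2, -4); ‖w_1‖ = 6.0000, so e_1 = (0.6667, 0.3333, -0.6667).
e_1·w_2 = 0.6667·(-4) + 0.3333·2 + (-0.6667)·1 = -2.6667.
u_2 = w_2 + 2.6667·e_1 = (-2.2222, 2.8889, -0.7778).
‖u_2‖ = 3.7268, so e_2 = (-0.5963, 0.7752, -0.2087).
r_{23} = e_2·w_3 = -1.6994.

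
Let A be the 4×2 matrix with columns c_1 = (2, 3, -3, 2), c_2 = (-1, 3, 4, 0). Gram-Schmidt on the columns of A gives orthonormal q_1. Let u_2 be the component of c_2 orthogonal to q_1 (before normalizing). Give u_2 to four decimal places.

c_1 = (2, 3, -3, 2); ‖c_1‖ = 5.0990, so q_1 = (0.3922, 0.5883, -0.5883, 0.3922).
q_1·c_2 = 0.3922·(-1) + 0.5883·3 + (-0.5883)·4 + 0.3922·0 = -0.9806.
u_2 = c_2 + 0.9806·q_1 = (-0.6154, 3.5769, 3.4231, 0.3846).

u_2 = (-0.6154, 3.5769, 3.4231, 0.3846)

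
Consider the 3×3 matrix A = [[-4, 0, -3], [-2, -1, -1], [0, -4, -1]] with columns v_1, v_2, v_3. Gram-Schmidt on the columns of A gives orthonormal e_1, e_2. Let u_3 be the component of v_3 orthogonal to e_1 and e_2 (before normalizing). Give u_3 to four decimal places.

u_3 = (-0.2857, 0.5714, -0.1429)

v_1 = (-4, -2, 0); ‖v_1‖ = 4.4721, so e_1 = (-0.8944, -0.4472, 0.0000).
e_1·v_2 = (-0.8944)·0 + (-0.4472)·(-1) + 0.0000·(-4) = 0.4472.
u_2 = v_2 − 0.4472·e_1 = (0.4000, -0.8000, -4.0000).
‖u_2‖ = 4.0988, so e_2 = (0.0976, -0.1952, -0.9759).
e_1·v_3 = (-0.8944)·(-3) + (-0.4472)·(-1) + 0.0000·(-1) = 3.1305; e_2·v_3 = 0.0976·(-3) + (-0.1952)·(-1) + (-0.9759)·(-1) = 0.8783.
u_3 = v_3 − 3.1305·e_1 − 0.8783·e_2 = (-0.2857, 0.5714, -0.1429).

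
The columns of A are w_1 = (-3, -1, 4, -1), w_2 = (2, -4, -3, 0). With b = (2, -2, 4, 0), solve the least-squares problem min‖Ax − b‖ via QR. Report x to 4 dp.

x = (0.5928, 0.2862)

e_1 = w_1/‖w_1‖ = (-3, -1, 4, -1)/5.1962 = (-0.5774, -0.1925, 0.7698, -0.1925).
r_{12} = e_1·w_2 = -2.6943.
u_2 = w_2 + 2.6943·e_1 = (0.4444, -4.5185, -0.9259, -0.5185).
‖u_2‖ = 4.6627, so e_2 = (0.0953, -0.9691, -0.1986, -0.1112).
Qᵀb = (2.3094, 1.3345).
Back-substitute: x_2 = 1.3345/4.6627 = 0.2862.
x_1 = (2.3094 + 2.6943·0.2862)/5.1962 = 0.5928.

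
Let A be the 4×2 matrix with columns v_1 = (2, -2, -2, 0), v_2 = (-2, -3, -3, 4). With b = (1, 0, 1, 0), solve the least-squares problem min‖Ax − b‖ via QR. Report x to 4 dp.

v_1 = (2, -2, -2, 0); ‖v_1‖ = 3.4641, so q_1 = (0.5774, -0.5774, -0.5774, 0.0000).
q_1·v_2 = 0.5774·(-2) + (-0.5774)·(-3) + (-0.5774)·(-3) + 0.0000·4 = 2.3094.
u_2 = v_2 − 2.3094·q_1 = (-3.3333, -1.6667, -1.6667, 4.0000).
‖u_2‖ = 5.7155, so q_2 = (-0.5832, -0.2916, -0.2916, 0.6999).
Qᵀb = (0.0000, -0.8748).
Back-substitute: x_2 = -0.8748/5.7155 = -0.1531.
x_1 = (0.0000 − 2.3094·(-0.1531))/3.4641 = 0.1020.

x = (0.1020, -0.1531)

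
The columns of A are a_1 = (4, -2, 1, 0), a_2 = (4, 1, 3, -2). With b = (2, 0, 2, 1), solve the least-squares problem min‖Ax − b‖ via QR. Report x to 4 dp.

e_1 = a_1/‖a_1‖ = (4, -2, 1, 0)/4.5826 = (0.8729, -0.4364, 0.2182, 0.0000).
r_{12} = e_1·a_2 = 3.7097.
u_2 = a_2 − 3.7097·e_1 = (0.7619, 2.6190, 2.1905, -2.0000).
‖u_2‖ = 4.0297, so e_2 = (0.1891, 0.6499, 0.5436, -0.4963).
Qᵀb = (2.1822, 0.9690).
Back-substitute: x_2 = 0.9690/4.0297 = 0.2405.
x_1 = (2.1822 − 3.7097·0.2405)/4.5826 = 0.2815.

x = (0.2815, 0.2405)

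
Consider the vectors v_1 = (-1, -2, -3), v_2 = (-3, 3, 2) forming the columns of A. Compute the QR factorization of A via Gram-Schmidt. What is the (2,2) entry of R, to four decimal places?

e_1 = v_1/‖v_1‖ = (-1, -2, -3)/3.7417 = (-0.2673, -0.5345, -0.8018).
r_{12} = e_1·v_2 = -2.4054.
u_2 = v_2 + 2.4054·e_1 = (-3.6429, 1.7143, 0.0714).
r_{22} = ‖u_2‖ = 4.0267.

r_{22} = 4.0267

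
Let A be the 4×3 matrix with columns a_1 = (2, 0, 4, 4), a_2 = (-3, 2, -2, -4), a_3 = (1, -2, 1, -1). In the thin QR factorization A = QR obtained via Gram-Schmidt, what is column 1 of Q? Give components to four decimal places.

a_1 = (2, 0, 4, 4); ‖a_1‖ = 6.0000, so q_1 = (0.3333, 0.0000, 0.6667, 0.6667).

q_1 = (0.3333, 0.0000, 0.6667, 0.6667)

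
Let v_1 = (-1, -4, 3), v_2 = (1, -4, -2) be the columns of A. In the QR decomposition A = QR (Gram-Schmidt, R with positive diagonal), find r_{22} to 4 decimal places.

r_{22} = 4.2290

v_1 = (-1, -4, 3); ‖v_1‖ = 5.0990, so q_1 = (-0.1961, -0.7845, 0.5883).
q_1·v_2 = (-0.1961)·1 + (-0.7845)·(-4) + 0.5883·(-2) = 1.7650.
u_2 = v_2 − 1.7650·q_1 = (1.3462, -2.6154, -3.0385).
r_{22} = ‖u_2‖ = 4.2290.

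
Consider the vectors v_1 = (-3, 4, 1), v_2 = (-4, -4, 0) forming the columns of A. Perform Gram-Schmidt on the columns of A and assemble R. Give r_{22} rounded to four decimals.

r_{22} = 5.6022

v_1 = (-3, 4, 1); ‖v_1‖ = 5.0990, so e_1 = (-0.5883, 0.7845, 0.1961).
e_1·v_2 = (-0.5883)·(-4) + 0.7845·(-4) + 0.1961·0 = -0.7845.
u_2 = v_2 + 0.7845·e_1 = (-4.4615, -3.3846, 0.1538).
r_{22} = ‖u_2‖ = 5.6022.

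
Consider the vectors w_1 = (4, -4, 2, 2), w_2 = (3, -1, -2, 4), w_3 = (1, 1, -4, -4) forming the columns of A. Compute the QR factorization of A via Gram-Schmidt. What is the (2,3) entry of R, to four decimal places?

r_{23} = 0.4472

e_1 = w_1/‖w_1‖ = (4, -4, 2, 2)/6.3246 = (0.6325, -0.6325, 0.3162, 0.3162).
r_{12} = e_1·w_2 = 3.1623.
u_2 = w_2 − 3.1623·e_1 = (1.0000, 1.0000, -3.0000, 3.0000).
‖u_2‖ = 4.4721, so e_2 = (0.2236, 0.2236, -0.6708, 0.6708).
r_{23} = e_2·w_3 = 0.4472.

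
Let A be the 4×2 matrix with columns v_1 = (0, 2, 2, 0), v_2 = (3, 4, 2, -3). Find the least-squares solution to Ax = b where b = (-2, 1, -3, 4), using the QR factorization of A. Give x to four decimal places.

x = (0.5500, -0.7000)

q_1 = v_1/‖v_1‖ = (0, 2, 2, 0)/2.8284 = (0.0000, 0.7071, 0.7071, 0.0000).
r_{12} = q_1·v_2 = 4.2426.
u_2 = v_2 − 4.2426·q_1 = (3.0000, 1.0000, -1.0000, -3.0000).
‖u_2‖ = 4.4721, so q_2 = (0.6708, 0.2236, -0.2236, -0.6708).
Qᵀb = (-1.4142, -3.1305).
Back-substitute: x_2 = -3.1305/4.4721 = -0.7000.
x_1 = (-1.4142 − 4.2426·(-0.7000))/2.8284 = 0.5500.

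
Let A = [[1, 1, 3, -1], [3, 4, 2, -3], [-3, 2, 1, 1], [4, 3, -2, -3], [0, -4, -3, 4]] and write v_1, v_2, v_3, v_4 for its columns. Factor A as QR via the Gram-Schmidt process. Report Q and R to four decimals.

Q = [[0.1690, 0.0765, 0.7093, 0.2687], [0.5071, 0.3970, 0.2120, 0.4166], [-0.5071, 0.6074, -0.3075, 0.4885], [0.6761, 0.1387, -0.5669, -0.0132], [0.0000, -0.6696, -0.1897, 0.7180]], R = [[5.9161, 3.2116, -0.3381, -4.2258], [0.0000, 5.9738, 3.3623, -3.7545], [0.0000, 0.0000, 3.9472, -0.7105], [0.0000, 0.0000, 0.0000, 1.8819]]

v_1 = (1, 3, -3, 4, 0); ‖v_1‖ = 5.9161, so e_1 = (0.1690, 0.5071, -0.5071, 0.6761, 0.0000).
e_1·v_2 = 0.1690·1 + 0.5071·4 + (-0.5071)·2 + 0.6761·3 + 0.0000·(-4) = 3.2116.
u_2 = v_2 − 3.2116·e_1 = (0.4571, 2.3714, 3.6286, 0.8286, -4.0000).
‖u_2‖ = 5.9738, so e_2 = (0.0765, 0.3970, 0.6074, 0.1387, -0.6696).
e_1·v_3 = 0.1690·3 + 0.5071·2 + (-0.5071)·1 + 0.6761·(-2) + 0.0000·(-3) = -0.3381; e_2·v_3 = 0.0765·3 + 0.3970·2 + 0.6074·1 + 0.1387·(-2) + (-0.6696)·(-3) = 3.3623.
u_3 = v_3 + 0.3381·e_1 − 3.3623·e_2 = (2.7998, 0.8367, -1.2138, -2.2378, -0.7486).
‖u_3‖ = 3.9472, so e_3 = (0.7093, 0.2120, -0.3075, -0.5669, -0.1897).
e_1·v_4 = 0.1690·(-1) + 0.5071·(-3) + (-0.5071)·1 + 0.6761·(-3) + 0.0000·4 = -4.2258; e_2·v_4 = 0.0765·(-1) + 0.3970·(-3) + 0.6074·1 + 0.1387·(-3) + (-0.6696)·4 = -3.7545; e_3·v_4 = 0.7093·(-1) + 0.2120·(-3) + (-0.3075)·1 + (-0.5669)·(-3) + (-0.1897)·4 = -0.7105.
u_4 = v_4 + 4.2258·e_1 + 3.7545·e_2 + 0.7105·e_3 = (0.5056, 0.7839, 0.9192, -0.0249, 1.3512).
‖u_4‖ = 1.8819, so e_4 = (0.2687, 0.4166, 0.4885, -0.0132, 0.7180).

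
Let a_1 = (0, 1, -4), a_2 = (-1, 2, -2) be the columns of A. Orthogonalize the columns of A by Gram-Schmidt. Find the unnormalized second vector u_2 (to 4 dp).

e_1 = a_1/‖a_1‖ = (0, 1, -4)/4.1231 = (0.0000, 0.2425, -0.9701).
r_{12} = e_1·a_2 = 2.4254.
u_2 = a_2 − 2.4254·e_1 = (-1.0000, 1.4118, 0.3529).

u_2 = (-1.0000, 1.4118, 0.3529)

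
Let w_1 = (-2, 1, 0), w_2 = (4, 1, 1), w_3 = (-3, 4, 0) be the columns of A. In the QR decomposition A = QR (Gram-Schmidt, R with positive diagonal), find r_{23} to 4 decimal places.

r_{23} = 2.0953

e_1 = w_1/‖w_1‖ = (-2, 1, 0)/2.2361 = (-0.8944, 0.4472, 0.0000).
r_{12} = e_1·w_2 = -3.1305.
u_2 = w_2 + 3.1305·e_1 = (1.2000, 2.4000, 1.0000).
‖u_2‖ = 2.8636, so e_2 = (0.4191, 0.8381, 0.3492).
r_{23} = e_2·w_3 = 2.0953.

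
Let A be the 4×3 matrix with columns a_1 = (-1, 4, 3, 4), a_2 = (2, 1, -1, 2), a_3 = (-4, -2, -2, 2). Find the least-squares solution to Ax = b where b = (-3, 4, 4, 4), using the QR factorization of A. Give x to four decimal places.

x = (1.2260, -0.6003, 0.1447)

a_1 = (-1, 4, 3, 4); ‖a_1‖ = 6.4807, so e_1 = (-0.1543, 0.6172, 0.4629, 0.6172).
e_1·a_2 = (-0.1543)·2 + 0.6172·1 + 0.4629·(-1) + 0.6172·2 = 1.0801.
u_2 = a_2 − 1.0801·e_1 = (2.1667, 0.3333, -1.5000, 1.3333).
‖u_2‖ = 2.9721, so e_2 = (0.7290, 0.1122, -0.5047, 0.4486).
e_1·a_3 = (-0.1543)·(-4) + 0.6172·(-2) + 0.4629·(-2) + 0.6172·2 = -0.3086; e_2·a_3 = 0.7290·(-4) + 0.1122·(-2) + (-0.5047)·(-2) + 0.4486·2 = -1.2337.
u_3 = a_3 + 0.3086·e_1 + 1.2337·e_2 = (-3.1482, -1.6712, -2.4798, 2.7439).
‖u_3‖ = 5.1364, so e_3 = (-0.6129, -0.3254, -0.4828, 0.5342).
Qᵀb = (7.2523, -1.9627, 0.7431).
Back-substitute: x_3 = 0.7431/5.1364 = 0.1447.
x_2 = (-1.9627 + 1.2337·0.1447)/2.9721 = -0.6003.
x_1 = (7.2523 − 1.0801·(-0.6003) + 0.3086·0.1447)/6.4807 = 1.2260.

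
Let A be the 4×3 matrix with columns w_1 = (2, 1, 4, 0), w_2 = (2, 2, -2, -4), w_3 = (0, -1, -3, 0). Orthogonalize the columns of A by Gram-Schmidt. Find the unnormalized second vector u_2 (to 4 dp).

w_1 = (2, 1, 4, 0); ‖w_1‖ = 4.5826, so e_1 = (0.4364, 0.2182, 0.8729, 0.0000).
e_1·w_2 = 0.4364·2 + 0.2182·2 + 0.8729·(-2) + 0.0000·(-4) = -0.4364.
u_2 = w_2 + 0.4364·e_1 = (2.1905, 2.0952, -1.6190, -4.0000).

u_2 = (2.1905, 2.0952, -1.6190, -4.0000)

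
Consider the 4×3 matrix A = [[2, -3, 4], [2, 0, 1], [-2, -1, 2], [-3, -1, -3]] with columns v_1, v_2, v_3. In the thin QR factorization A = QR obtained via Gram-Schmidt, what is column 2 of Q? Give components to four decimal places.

e_2 = (-0.8777, 0.0288, -0.3309, -0.3453)

v_1 = (2, 2, -2, -3); ‖v_1‖ = 4.5826, so e_1 = (0.4364, 0.4364, -0.4364, -0.6547).
e_1·v_2 = 0.4364·(-3) + 0.4364·0 + (-0.4364)·(-1) + (-0.6547)·(-1) = -0.2182.
u_2 = v_2 + 0.2182·e_1 = (-2.9048, 0.0952, -1.0952, -1.1429).
‖u_2‖ = 3.3094, so e_2 = (-0.8777, 0.0288, -0.3309, -0.3453).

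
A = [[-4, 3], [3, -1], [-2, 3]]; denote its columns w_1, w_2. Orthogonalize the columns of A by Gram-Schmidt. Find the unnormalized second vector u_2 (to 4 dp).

u_2 = (0.1034, 1.1724, 1.5517)

e_1 = w_1/‖w_1‖ = (-4, 3, -2)/5.3852 = (-0.7428, 0.5571, -0.3714).
r_{12} = e_1·w_2 = -3.8996.
u_2 = w_2 + 3.8996·e_1 = (0.1034, 1.1724, 1.5517).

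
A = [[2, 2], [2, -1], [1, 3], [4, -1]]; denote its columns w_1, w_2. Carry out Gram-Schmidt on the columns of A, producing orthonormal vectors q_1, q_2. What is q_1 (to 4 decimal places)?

q_1 = (0.4000, 0.4000, 0.2000, 0.8000)

q_1 = w_1/‖w_1‖ = (2, 2, 1, 4)/5.0000 = (0.4000, 0.4000, 0.2000, 0.8000).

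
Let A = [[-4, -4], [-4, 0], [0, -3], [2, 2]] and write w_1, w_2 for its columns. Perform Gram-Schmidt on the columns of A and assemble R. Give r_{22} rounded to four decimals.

e_1 = w_1/‖w_1‖ = (-4, -4, 0, 2)/6.0000 = (-0.6667, -0.6667, 0.0000, 0.3333).
r_{12} = e_1·w_2 = 3.3333.
u_2 = w_2 − 3.3333·e_1 = (-1.7778, 2.2222, -3.0000, 0.8889).
r_{22} = ‖u_2‖ = 4.2295.

r_{22} = 4.2295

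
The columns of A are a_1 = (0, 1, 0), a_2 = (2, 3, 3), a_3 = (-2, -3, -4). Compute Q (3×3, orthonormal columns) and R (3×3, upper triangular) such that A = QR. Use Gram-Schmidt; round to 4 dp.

a_1 = (0, 1, 0); ‖a_1‖ = 1.0000, so e_1 = (0.0000, 1.0000, 0.0000).
e_1·a_2 = 0.0000·2 + 1.0000·3 + 0.0000·3 = 3.0000.
u_2 = a_2 − 3.0000·e_1 = (2.0000, 0.0000, 3.0000).
‖u_2‖ = 3.6056, so e_2 = (0.5547, 0.0000, 0.8321).
e_1·a_3 = 0.0000·(-2) + 1.0000·(-3) + 0.0000·(-4) = -3.0000; e_2·a_3 = 0.5547·(-2) + 0.0000·(-3) + 0.8321·(-4) = -4.4376.
u_3 = a_3 + 3.0000·e_1 + 4.4376·e_2 = (0.4615, 0.0000, -0.3077).
‖u_3‖ = 0.5547, so e_3 = (0.8321, 0.0000, -0.5547).

Q = [[0.0000, 0.5547, 0.8321], [1.0000, 0.0000, 0.0000], [0.0000, 0.8321, -0.5547]], R = [[1.0000, 3.0000, -3.0000], [0.0000, 3.6056, -4.4376], [0.0000, 0.0000, 0.5547]]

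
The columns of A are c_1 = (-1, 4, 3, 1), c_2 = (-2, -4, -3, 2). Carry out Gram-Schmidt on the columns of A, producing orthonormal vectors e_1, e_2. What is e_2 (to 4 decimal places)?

e_2 = (-0.6804, -0.2177, -0.1633, 0.6804)

e_1 = c_1/‖c_1‖ = (-1, 4, 3, 1)/5.1962 = (-0.1925, 0.7698, 0.5774, 0.1925).
r_{12} = e_1·c_2 = -4.0415.
u_2 = c_2 + 4.0415·e_1 = (-2.7778, -0.8889, -0.6667, 2.7778).
‖u_2‖ = 4.0825, so e_2 = (-0.6804, -0.2177, -0.1633, 0.6804).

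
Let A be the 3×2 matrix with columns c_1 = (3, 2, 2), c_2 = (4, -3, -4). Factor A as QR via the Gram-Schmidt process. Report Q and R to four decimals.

q_1 = c_1/‖c_1‖ = (3, 2, 2)/4.1231 = (0.7276, 0.4851, 0.4851).
r_{12} = q_1·c_2 = -0.4851.
u_2 = c_2 + 0.4851·q_1 = (4.3529, -2.7647, -3.7647).
‖u_2‖ = 6.3847, so q_2 = (0.6818, -0.4330, -0.5896).

Q = [[0.7276, 0.6818], [0.4851, -0.4330], [0.4851, -0.5896]], R = [[4.1231, -0.4851], [0.0000, 6.3847]]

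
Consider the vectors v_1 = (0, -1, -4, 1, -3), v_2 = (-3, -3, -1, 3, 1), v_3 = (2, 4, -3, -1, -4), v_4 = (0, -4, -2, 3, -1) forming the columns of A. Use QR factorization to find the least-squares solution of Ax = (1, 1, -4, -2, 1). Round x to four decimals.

x = (1.9142, -0.5647, -0.9308, -1.1136)

v_1 = (0, -1, -4, 1, -3); ‖v_1‖ = 5.1962, so q_1 = (0.0000, -0.1925, -0.7698, 0.1925, -0.5774).
q_1·v_2 = 0.0000·(-3) + (-0.1925)·(-3) + (-0.7698)·(-1) + 0.1925·3 + (-0.5774)·1 = 1.3472.
u_2 = v_2 − 1.3472·q_1 = (-3.0000, -2.7407, 0.0370, 2.7407, 1.7778).
‖u_2‖ = 5.2139, so q_2 = (-0.5754, -0.5257, 0.0071, 0.5257, 0.3410).
q_1·v_3 = 0.0000·2 + (-0.1925)·4 + (-0.7698)·(-3) + 0.1925·(-1) + (-0.5774)·(-4) = 3.6566; q_2·v_3 = (-0.5754)·2 + (-0.5257)·4 + 0.0071·(-3) + 0.5257·(-1) + 0.3410·(-4) = -5.1642.
u_3 = v_3 − 3.6566·q_1 + 5.1642·q_2 = (-0.9714, 1.9891, -0.1485, 1.0109, -0.1281).
‖u_3‖ = 2.4414, so q_3 = (-0.3979, 0.8147, -0.0608, 0.4141, -0.0525).
q_1·v_4 = 0.0000·0 + (-0.1925)·(-4) + (-0.7698)·(-2) + 0.1925·3 + (-0.5774)·(-1) = 3.4641; q_2·v_4 = (-0.5754)·0 + (-0.5257)·(-4) + 0.0071·(-2) + 0.5257·3 + 0.3410·(-1) = 3.3244; q_3·v_4 = (-0.3979)·0 + 0.8147·(-4) + (-0.0608)·(-2) + 0.4141·3 + (-0.0525)·(-1) = -1.8426.
u_4 = v_4 − 3.4641·q_1 − 3.3244·q_2 + 1.8426·q_3 = (1.1797, -0.0846, 0.5310, 1.3488, -0.2302).
‖u_4‖ = 1.8849, so q_4 = (0.6258, -0.0449, 0.2817, 0.7156, -0.1221).
Qᵀb = (1.9245, -1.8398, -0.2204, -2.0991).
Back-substitute: x_4 = -2.0991/1.8849 = -1.1136.
x_3 = (-0.2204 + 1.8426·(-1.1136))/2.4414 = -0.9308.
x_2 = (-1.8398 + 5.1642·(-0.9308) − 3.3244·(-1.1136))/5.2139 = -0.5647.
x_1 = (1.9245 − 1.3472·(-0.5647) − 3.6566·(-0.9308) − 3.4641·(-1.1136))/5.1962 = 1.9142.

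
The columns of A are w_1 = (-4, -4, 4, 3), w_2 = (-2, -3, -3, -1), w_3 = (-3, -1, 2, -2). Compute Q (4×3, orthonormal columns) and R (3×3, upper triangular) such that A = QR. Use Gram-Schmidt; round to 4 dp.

Q = [[-0.5298, -0.3472, -0.4329], [-0.5298, -0.5577, 0.1936], [0.5298, -0.7055, 0.3625], [0.3974, -0.2659, -0.8024]], R = [[7.5498, 0.6623, 2.3842], [0.0000, 4.7499, 0.7202], [0.0000, 0.0000, 3.4347]]

w_1 = (-4, -4, 4, 3); ‖w_1‖ = 7.5498, so e_1 = (-0.5298, -0.5298, 0.5298, 0.3974).
e_1·w_2 = (-0.5298)·(-2) + (-0.5298)·(-3) + 0.5298·(-3) + 0.3974·(-1) = 0.6623.
u_2 = w_2 − 0.6623·e_1 = (-1.6491, -2.6491, -3.3509, -1.2632).
‖u_2‖ = 4.7499, so e_2 = (-0.3472, -0.5577, -0.7055, -0.2659).
e_1·w_3 = (-0.5298)·(-3) + (-0.5298)·(-1) + 0.5298·2 + 0.3974·(-2) = 2.3842; e_2·w_3 = (-0.3472)·(-3) + (-0.5577)·(-1) + (-0.7055)·2 + (-0.2659)·(-2) = 0.7202.
u_3 = w_3 − 2.3842·e_1 − 0.7202·e_2 = (-1.4868, 0.6649, 1.2449, -2.7558).
‖u_3‖ = 3.4347, so e_3 = (-0.4329, 0.1936, 0.3625, -0.8024).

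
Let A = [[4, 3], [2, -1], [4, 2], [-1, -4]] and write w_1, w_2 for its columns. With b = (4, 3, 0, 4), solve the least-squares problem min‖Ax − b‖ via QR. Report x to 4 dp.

e_1 = w_1/‖w_1‖ = (4, 2, 4, -1)/6.0828 = (0.6576, 0.3288, 0.6576, -0.1644).
r_{12} = e_1·w_2 = 3.6168.
u_2 = w_2 − 3.6168·e_1 = (0.6216, -2.1892, -0.3784, -3.4054).
‖u_2‖ = 4.1133, so e_2 = (0.1511, -0.5322, -0.0920, -0.8279).
Qᵀb = (2.9592, -4.3038).
Back-substitute: x_2 = -4.3038/4.1133 = -1.0463.
x_1 = (2.9592 − 3.6168·(-1.0463))/6.0828 = 1.1086.

x = (1.1086, -1.0463)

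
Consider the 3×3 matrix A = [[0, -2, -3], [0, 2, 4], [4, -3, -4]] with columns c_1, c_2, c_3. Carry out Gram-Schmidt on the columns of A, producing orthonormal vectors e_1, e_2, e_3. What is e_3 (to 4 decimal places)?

e_3 = (0.7071, 0.7071, 0.0000)

c_1 = (0, 0, 4); ‖c_1‖ = 4.0000, so e_1 = (0.0000, 0.0000, 1.0000).
e_1·c_2 = 0.0000·(-2) + 0.0000·2 + 1.0000·(-3) = -3.0000.
u_2 = c_2 + 3.0000·e_1 = (-2.0000, 2.0000, 0.0000).
‖u_2‖ = 2.8284, so e_2 = (-0.7071, 0.7071, 0.0000).
e_1·c_3 = 0.0000·(-3) + 0.0000·4 + 1.0000·(-4) = -4.0000; e_2·c_3 = (-0.7071)·(-3) + 0.7071·4 + 0.0000·(-4) = 4.9497.
u_3 = c_3 + 4.0000·e_1 − 4.9497·e_2 = (0.5000, 0.5000, 0.0000).
‖u_3‖ = 0.7071, so e_3 = (0.7071, 0.7071, 0.0000).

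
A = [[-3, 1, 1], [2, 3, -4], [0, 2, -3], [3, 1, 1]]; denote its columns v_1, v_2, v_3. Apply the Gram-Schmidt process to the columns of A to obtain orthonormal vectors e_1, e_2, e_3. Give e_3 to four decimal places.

v_1 = (-3, 2, 0, 3); ‖v_1‖ = 4.6904, so e_1 = (-0.6396, 0.4264, 0.0000, 0.6396).
e_1·v_2 = (-0.6396)·1 + 0.4264·3 + 0.0000·2 + 0.6396·1 = 1.2792.
u_2 = v_2 − 1.2792·e_1 = (1.8182, 2.4545, 2.0000, 0.1818).
‖u_2‖ = 3.6556, so e_2 = (0.4974, 0.6714, 0.5471, 0.0497).
e_1·v_3 = (-0.6396)·1 + 0.4264·(-4) + 0.0000·(-3) + 0.6396·1 = -1.7056; e_2·v_3 = 0.4974·1 + 0.6714·(-4) + 0.5471·(-3) + 0.0497·1 = -3.7800.
u_3 = v_3 + 1.7056·e_1 + 3.7800·e_2 = (1.7891, -0.7347, -0.9320, 2.2789).
‖u_3‖ = 3.1309, so e_3 = (0.5714, -0.2347, -0.2977, 0.7279).

e_3 = (0.5714, -0.2347, -0.2977, 0.7279)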